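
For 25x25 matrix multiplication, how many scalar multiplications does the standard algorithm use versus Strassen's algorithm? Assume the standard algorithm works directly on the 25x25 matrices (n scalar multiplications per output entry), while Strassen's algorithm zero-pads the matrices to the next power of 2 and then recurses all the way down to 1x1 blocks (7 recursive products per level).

Matrix multiplication for 25x25 matrices:

Strassen's algorithm requires power-of-2 dimensions. Pad 25x25 to 32x32 (next power of 2).

Standard algorithm: 25^3 = 15625 multiplications
Strassen's algorithm: 7^(log2(32)) = 7^5 = 16807 multiplications
Difference: 15625 - 16807 = -1182 (Strassen uses MORE here due to padding overhead — for small or just-over-power-of-2 n, padding can outweigh the per-level savings)

Standard: 15625 multiplications (25^3). Strassen: 16807 multiplications (7^5, after padding to 32x32). Strassen reduces 8 recursive multiplications to 7 at each level.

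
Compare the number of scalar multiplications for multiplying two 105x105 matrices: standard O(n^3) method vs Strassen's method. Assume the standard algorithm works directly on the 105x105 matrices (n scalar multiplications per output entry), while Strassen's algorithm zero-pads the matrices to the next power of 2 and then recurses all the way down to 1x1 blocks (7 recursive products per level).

Matrix multiplication for 105x105 matrices:

Strassen's algorithm requires power-of-2 dimensions. Pad 105x105 to 128x128 (next power of 2).

Standard algorithm: 105^3 = 1157625 multiplications
Strassen's algorithm: 7^(log2(128)) = 7^7 = 823543 multiplications
Savings: 1157625 - 823543 = 334082 multiplications

Standard: 1157625 multiplications (105^3). Strassen: 823543 multiplications (7^7, after padding to 128x128). Strassen reduces 8 recursive multiplications to 7 at each level.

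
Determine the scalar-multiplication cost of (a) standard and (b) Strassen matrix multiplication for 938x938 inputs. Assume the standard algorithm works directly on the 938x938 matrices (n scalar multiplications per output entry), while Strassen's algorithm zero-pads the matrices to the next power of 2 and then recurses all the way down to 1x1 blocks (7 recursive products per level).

Matrix multiplication for 938x938 matrices:

Strassen's algorithm requires power-of-2 dimensions. Pad 938x938 to 1024x1024 (next power of 2).

Standard algorithm: 938^3 = 825293672 multiplications
Strassen's algorithm: 7^(log2(1024)) = 7^10 = 282475249 multiplications
Savings: 825293672 - 282475249 = 542818423 multiplications

Standard: 825293672 multiplications (938^3). Strassen: 282475249 multiplications (7^10, after padding to 1024x1024). Strassen reduces 8 recursive multiplications to 7 at each level.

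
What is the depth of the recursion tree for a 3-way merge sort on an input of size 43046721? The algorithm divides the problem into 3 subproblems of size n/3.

For divide and conquer with division factor 3:

Problem sizes at each level:
Level 0: 43046721
Level 1: 14348907
Level 2: 4782969
Level 3: 1594323
Level 4: 531441
Level 5: 177147
Level 6: 59049
Level 7: 19683
Level 8: 6561
Level 9: 2187
Level 10: 729
Level 11: 243
Level 12: 81
Level 13: 27
Level 14: 9
Level 15: 3
Level 16: 1

The root is level 0 and the size-1 base case is level 16 (the tree spans levels 0 through 16, i.e. 17 levels counting the root), so the depth is the number of divisions: log_3(43046721) = 16

The recursion tree depth is log_3(43046721) = 16. At each level, the problem size is divided by 3, so it takes 16 divisions to reduce to a base case of size 1. The algorithm makes 3 recursive calls at each level.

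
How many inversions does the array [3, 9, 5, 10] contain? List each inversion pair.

Finding inversions in [3, 9, 5, 10]:

(1, 2): arr[1]=9 > arr[2]=5

Total inversions: 1

The array has 1 inversion(s): (1,2). Each pair (i,j) satisfies i < j and arr[i] > arr[j].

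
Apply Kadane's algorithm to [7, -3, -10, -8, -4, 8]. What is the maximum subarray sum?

Using Kadane's algorithm on [7, -3, -10, -8, -4, 8]:

Scanning through the array:
Position 1 (value -3): max_ending_here = 4, max_so_far = 7
Position 2 (value -10): max_ending_here = -6, max_so_far = 7
Position 3 (value -8): max_ending_here = -8, max_so_far = 7
Position 4 (value -4): max_ending_here = -4, max_so_far = 7
Position 5 (value 8): max_ending_here = 8, max_so_far = 8

Maximum subarray: [8]
Maximum sum: 8

The maximum subarray is [8] with sum 8. This subarray runs from index 5 to index 5.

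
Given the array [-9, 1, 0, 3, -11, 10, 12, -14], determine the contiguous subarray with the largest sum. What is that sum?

Using Kadane's algorithm on [-9, 1, 0, 3, -11, 10, 12, -14]:

Scanning through the array:
Position 1 (value 1): max_ending_here = 1, max_so_far = 1
Position 2 (value 0): max_ending_here = 1, max_so_far = 1
Position 3 (value 3): max_ending_here = 4, max_so_far = 4
Position 4 (value -11): max_ending_here = -7, max_so_far = 4
Position 5 (value 10): max_ending_here = 10, max_so_far = 10
Position 6 (value 12): max_ending_here = 22, max_so_far = 22
Position 7 (value -14): max_ending_here = 8, max_so_far = 22

Maximum subarray: [10, 12]
Maximum sum: 22

The maximum subarray is [10, 12] with sum 22. This subarray runs from index 5 to index 6.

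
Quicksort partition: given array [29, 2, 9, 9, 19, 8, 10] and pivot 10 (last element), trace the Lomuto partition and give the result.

Lomuto partition with pivot = 10:

Initial array: [29, 2, 9, 9, 19, 8, 10]

arr[0]=29 > 10: no swap
arr[1]=2 <= 10: swap with position 0, array becomes [2, 29, 9, 9, 19, 8, 10]
arr[2]=9 <= 10: swap with position 1, array becomes [2, 9, 29, 9, 19, 8, 10]
arr[3]=9 <= 10: swap with position 2, array becomes [2, 9, 9, 29, 19, 8, 10]
arr[4]=19 > 10: no swap
arr[5]=8 <= 10: swap with position 3, array becomes [2, 9, 9, 8, 19, 29, 10]

Place pivot at position 4: [2, 9, 9, 8, 10, 29, 19]
Pivot position: 4

After partitioning with pivot 10, the array becomes [2, 9, 9, 8, 10, 29, 19]. The pivot is placed at index 4. All elements to the left of the pivot are <= 10, and all elements to the right are > 10.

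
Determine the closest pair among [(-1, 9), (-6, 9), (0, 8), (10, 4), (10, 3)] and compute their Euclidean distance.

Computing all pairwise distances among 5 points:

d((-1, 9), (-6, 9)) = 5.0
d((-1, 9), (0, 8)) = 1.4142
d((-1, 9), (10, 4)) = 12.083
d((-1, 9), (10, 3)) = 12.53
d((-6, 9), (0, 8)) = 6.0828
d((-6, 9), (10, 4)) = 16.7631
d((-6, 9), (10, 3)) = 17.088
d((0, 8), (10, 4)) = 10.7703
d((0, 8), (10, 3)) = 11.1803
d((10, 4), (10, 3)) = 1.0 <-- minimum

Closest pair: (10, 4) and (10, 3) with distance 1.0

The closest pair is (10, 4) and (10, 3) with Euclidean distance 1.0. For 5 points, brute-force pairwise comparison is shown above. For large n, the divide-and-conquer algorithm (sort by x, recurse on halves, check the dividing strip) achieves O(n log n).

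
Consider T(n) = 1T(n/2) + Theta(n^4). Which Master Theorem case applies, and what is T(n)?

Master Theorem for T(n) = 1T(n/2) + O(n^4):

a = 1, b = 2, c = 4
log_b(a) = log_2(1) = 0.0000

Case 3: c = 4 > log_2(1) = 0.0000
T(n) = O(n^4) = O(n^4)

For T(n) = 1T(n/2) + O(n^4): log_2(1) = 0.0000. This is Case 3 of the Master Theorem (c > log_b(a), work dominated by root), giving O(n^4).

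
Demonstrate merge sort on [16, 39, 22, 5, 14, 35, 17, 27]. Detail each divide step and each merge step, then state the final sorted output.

Merge sort trace:

Split: [16, 39, 22, 5, 14, 35, 17, 27] -> [16, 39, 22, 5] and [14, 35, 17, 27]
  Split: [16, 39, 22, 5] -> [16, 39] and [22, 5]
    Split: [16, 39] -> [16] and [39]
    Merge: [16] + [39] -> [16, 39]
    Split: [22, 5] -> [22] and [5]
    Merge: [22] + [5] -> [5, 22]
  Merge: [16, 39] + [5, 22] -> [5, 16, 22, 39]
  Split: [14, 35, 17, 27] -> [14, 35] and [17, 27]
    Split: [14, 35] -> [14] and [35]
    Merge: [14] + [35] -> [14, 35]
    Split: [17, 27] -> [17] and [27]
    Merge: [17] + [27] -> [17, 27]
  Merge: [14, 35] + [17, 27] -> [14, 17, 27, 35]
Merge: [5, 16, 22, 39] + [14, 17, 27, 35] -> [5, 14, 16, 17, 22, 27, 35, 39]

Final sorted array: [5, 14, 16, 17, 22, 27, 35, 39]

The merge sort proceeds by recursively splitting the array and merging sorted halves.
After all merges, the sorted array is [5, 14, 16, 17, 22, 27, 35, 39].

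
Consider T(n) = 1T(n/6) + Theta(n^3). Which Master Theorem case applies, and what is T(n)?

Master Theorem for T(n) = 1T(n/6) + O(n^3):

a = 1, b = 6, c = 3
log_b(a) = log_6(1) = 0.0000

Case 3: c = 3 > log_6(1) = 0.0000
T(n) = O(n^3) = O(n^3)

For T(n) = 1T(n/6) + O(n^3): log_6(1) = 0.0000. This is Case 3 of the Master Theorem (c > log_b(a), work dominated by root), giving O(n^3).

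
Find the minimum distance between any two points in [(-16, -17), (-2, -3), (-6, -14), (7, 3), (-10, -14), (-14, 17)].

Computing all pairwise distances among 6 points:

d((-16, -17), (-2, -3)) = 19.799
d((-16, -17), (-6, -14)) = 10.4403
d((-16, -17), (7, 3)) = 30.4795
d((-16, -17), (-10, -14)) = 6.7082
d((-16, -17), (-14, 17)) = 34.0588
d((-2, -3), (-6, -14)) = 11.7047
d((-2, -3), (7, 3)) = 10.8167
d((-2, -3), (-10, -14)) = 13.6015
d((-2, -3), (-14, 17)) = 23.3238
d((-6, -14), (7, 3)) = 21.4009
d((-6, -14), (-10, -14)) = 4.0 <-- minimum
d((-6, -14), (-14, 17)) = 32.0156
d((7, 3), (-10, -14)) = 24.0416
d((7, 3), (-14, 17)) = 25.2389
d((-10, -14), (-14, 17)) = 31.257

Closest pair: (-6, -14) and (-10, -14) with distance 4.0

The closest pair is (-6, -14) and (-10, -14) with Euclidean distance 4.0. For 6 points, brute-force pairwise comparison is shown above. For large n, the divide-and-conquer algorithm (sort by x, recurse on halves, check the dividing strip) achieves O(n log n).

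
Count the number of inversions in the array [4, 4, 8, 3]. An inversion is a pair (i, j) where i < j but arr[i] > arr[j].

Finding inversions in [4, 4, 8, 3]:

(0, 3): arr[0]=4 > arr[3]=3
(1, 3): arr[1]=4 > arr[3]=3
(2, 3): arr[2]=8 > arr[3]=3

Total inversions: 3

The array has 3 inversion(s): (0,3), (1,3), (2,3). Each pair (i,j) satisfies i < j and arr[i] > arr[j].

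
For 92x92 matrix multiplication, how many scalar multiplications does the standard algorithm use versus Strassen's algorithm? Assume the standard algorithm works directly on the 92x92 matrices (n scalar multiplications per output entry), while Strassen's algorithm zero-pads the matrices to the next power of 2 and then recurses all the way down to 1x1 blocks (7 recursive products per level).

Matrix multiplication for 92x92 matrices:

Strassen's algorithm requires power-of-2 dimensions. Pad 92x92 to 128x128 (next power of 2).

Standard algorithm: 92^3 = 778688 multiplications
Strassen's algorithm: 7^(log2(128)) = 7^7 = 823543 multiplications
Difference: 778688 - 823543 = -44855 (Strassen uses MORE here due to padding overhead — for small or just-over-power-of-2 n, padding can outweigh the per-level savings)

Standard: 778688 multiplications (92^3). Strassen: 823543 multiplications (7^7, after padding to 128x128). Strassen reduces 8 recursive multiplications to 7 at each level.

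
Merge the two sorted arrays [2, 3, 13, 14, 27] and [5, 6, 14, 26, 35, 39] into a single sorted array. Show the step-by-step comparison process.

Merging process:

Compare 2 vs 5: take 2 from left. Merged: [2]
Compare 3 vs 5: take 3 from left. Merged: [2, 3]
Compare 13 vs 5: take 5 from right. Merged: [2, 3, 5]
Compare 13 vs 6: take 6 from right. Merged: [2, 3, 5, 6]
Compare 13 vs 14: take 13 from left. Merged: [2, 3, 5, 6, 13]
Compare 14 vs 14: take 14 from left. Merged: [2, 3, 5, 6, 13, 14]
Compare 27 vs 14: take 14 from right. Merged: [2, 3, 5, 6, 13, 14, 14]
Compare 27 vs 26: take 26 from right. Merged: [2, 3, 5, 6, 13, 14, 14, 26]
Compare 27 vs 35: take 27 from left. Merged: [2, 3, 5, 6, 13, 14, 14, 26, 27]
Append remaining from right: [35, 39]. Merged: [2, 3, 5, 6, 13, 14, 14, 26, 27, 35, 39]

Final merged array: [2, 3, 5, 6, 13, 14, 14, 26, 27, 35, 39]
Total comparisons: 9

The merged array is [2, 3, 5, 6, 13, 14, 14, 26, 27, 35, 39], requiring 9 comparisons. The merge step runs in O(n) time where n is the total number of elements.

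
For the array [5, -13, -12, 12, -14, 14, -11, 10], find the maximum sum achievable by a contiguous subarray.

Using Kadane's algorithm on [5, -13, -12, 12, -14, 14, -11, 10]:

Scanning through the array:
Position 1 (value -13): max_ending_here = -8, max_so_far = 5
Position 2 (value -12): max_ending_here = -12, max_so_far = 5
Position 3 (value 12): max_ending_here = 12, max_so_far = 12
Position 4 (value -14): max_ending_here = -2, max_so_far = 12
Position 5 (value 14): max_ending_here = 14, max_so_far = 14
Position 6 (value -11): max_ending_here = 3, max_so_far = 14
Position 7 (value 10): max_ending_here = 13, max_so_far = 14

Maximum subarray: [14]
Maximum sum: 14

The maximum subarray is [14] with sum 14. This subarray runs from index 5 to index 5.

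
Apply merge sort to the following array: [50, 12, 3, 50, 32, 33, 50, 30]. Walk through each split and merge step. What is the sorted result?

Merge sort trace:

Split: [50, 12, 3, 50, 32, 33, 50, 30] -> [50, 12, 3, 50] and [32, 33, 50, 30]
  Split: [50, 12, 3, 50] -> [50, 12] and [3, 50]
    Split: [50, 12] -> [50] and [12]
    Merge: [50] + [12] -> [12, 50]
    Split: [3, 50] -> [3] and [50]
    Merge: [3] + [50] -> [3, 50]
  Merge: [12, 50] + [3, 50] -> [3, 12, 50, 50]
  Split: [32, 33, 50, 30] -> [32, 33] and [50, 30]
    Split: [32, 33] -> [32] and [33]
    Merge: [32] + [33] -> [32, 33]
    Split: [50, 30] -> [50] and [30]
    Merge: [50] + [30] -> [30, 50]
  Merge: [32, 33] + [30, 50] -> [30, 32, 33, 50]
Merge: [3, 12, 50, 50] + [30, 32, 33, 50] -> [3, 12, 30, 32, 33, 50, 50, 50]

Final sorted array: [3, 12, 30, 32, 33, 50, 50, 50]

The merge sort proceeds by recursively splitting the array and merging sorted halves.
After all merges, the sorted array is [3, 12, 30, 32, 33, 50, 50, 50].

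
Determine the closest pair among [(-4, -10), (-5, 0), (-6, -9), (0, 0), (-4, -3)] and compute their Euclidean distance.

Computing all pairwise distances among 5 points:

d((-4, -10), (-5, 0)) = 10.0499
d((-4, -10), (-6, -9)) = 2.2361 <-- minimum
d((-4, -10), (0, 0)) = 10.7703
d((-4, -10), (-4, -3)) = 7.0
d((-5, 0), (-6, -9)) = 9.0554
d((-5, 0), (0, 0)) = 5.0
d((-5, 0), (-4, -3)) = 3.1623
d((-6, -9), (0, 0)) = 10.8167
d((-6, -9), (-4, -3)) = 6.3246
d((0, 0), (-4, -3)) = 5.0

Closest pair: (-4, -10) and (-6, -9) with distance 2.2361

The closest pair is (-4, -10) and (-6, -9) with Euclidean distance 2.2361. For 5 points, brute-force pairwise comparison is shown above. For large n, the divide-and-conquer algorithm (sort by x, recurse on halves, check the dividing strip) achieves O(n log n).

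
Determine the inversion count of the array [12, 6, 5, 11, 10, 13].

Finding inversions in [12, 6, 5, 11, 10, 13]:

(0, 1): arr[0]=12 > arr[1]=6
(0, 2): arr[0]=12 > arr[2]=5
(0, 3): arr[0]=12 > arr[3]=11
(0, 4): arr[0]=12 > arr[4]=10
(1, 2): arr[1]=6 > arr[2]=5
(3, 4): arr[3]=11 > arr[4]=10

Total inversions: 6

The array has 6 inversion(s): (0,1), (0,2), (0,3), (0,4), (1,2), (3,4). Each pair (i,j) satisfies i < j and arr[i] > arr[j].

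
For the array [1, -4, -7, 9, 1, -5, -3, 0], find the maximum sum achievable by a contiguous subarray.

Using Kadane's algorithm on [1, -4, -7, 9, 1, -5, -3, 0]:

Scanning through the array:
Position 1 (value -4): max_ending_here = -3, max_so_far = 1
Position 2 (value -7): max_ending_here = -7, max_so_far = 1
Position 3 (value 9): max_ending_here = 9, max_so_far = 9
Position 4 (value 1): max_ending_here = 10, max_so_far = 10
Position 5 (value -5): max_ending_here = 5, max_so_far = 10
Position 6 (value -3): max_ending_here = 2, max_so_far = 10
Position 7 (value 0): max_ending_here = 2, max_so_far = 10

Maximum subarray: [9, 1]
Maximum sum: 10

The maximum subarray is [9, 1] with sum 10. This subarray runs from index 3 to index 4.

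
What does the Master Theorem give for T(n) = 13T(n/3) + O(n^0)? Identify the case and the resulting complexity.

Master Theorem for T(n) = 13T(n/3) + O(n^0):

a = 13, b = 3, c = 0
log_b(a) = log_3(13) = 2.3347

Case 1: c = 0 < log_3(13) = 2.3347
T(n) = O(n^(log_3 13))

For T(n) = 13T(n/3) + O(n^0): log_3(13) = 2.3347. This is Case 1 of the Master Theorem (c < log_b(a), work dominated by leaves), giving O(n^(log_3 13)).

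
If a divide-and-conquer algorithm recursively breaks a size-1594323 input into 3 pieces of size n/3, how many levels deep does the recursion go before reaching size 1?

For divide and conquer with division factor 3:

Problem sizes at each level:
Level 0: 1594323
Level 1: 531441
Level 2: 177147
Level 3: 59049
Level 4: 19683
Level 5: 6561
Level 6: 2187
Level 7: 729
Level 8: 243
Level 9: 81
Level 10: 27
Level 11: 9
Level 12: 3
Level 13: 1

The root is level 0 and the size-1 base case is level 13 (the tree spans levels 0 through 13, i.e. 14 levels counting the root), so the depth is the number of divisions: log_3(1594323) = 13

The recursion tree depth is log_3(1594323) = 13. At each level, the problem size is divided by 3, so it takes 13 divisions to reduce to a base case of size 1. The algorithm makes 3 recursive calls at each level.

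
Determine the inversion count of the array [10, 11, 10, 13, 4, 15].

Finding inversions in [10, 11, 10, 13, 4, 15]:

(0, 4): arr[0]=10 > arr[4]=4
(1, 2): arr[1]=11 > arr[2]=10
(1, 4): arr[1]=11 > arr[4]=4
(2, 4): arr[2]=10 > arr[4]=4
(3, 4): arr[3]=13 > arr[4]=4

Total inversions: 5

The array has 5 inversion(s): (0,4), (1,2), (1,4), (2,4), (3,4). Each pair (i,j) satisfies i < j and arr[i] > arr[j].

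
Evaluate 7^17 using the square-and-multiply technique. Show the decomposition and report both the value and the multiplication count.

Computing 7^17 by squaring (build up from 7^1; each line after the first costs one multiplication):

7^1 = 7
7^2 = (7^1)^2 = 7^2 = 49
7^4 = (7^2)^2 = 49^2 = 2401
7^8 = (7^4)^2 = 2401^2 = 5764801
7^16 = (7^8)^2 = 5764801^2 = 33232930569601
7^17 = 7 * 7^16 = 7 * 33232930569601 = 232630513987207

Result: 232630513987207
Multiplications needed: 5 (5 lines after 7^1)

7^17 = 232630513987207. Using exponentiation by squaring, this requires 5 multiplications. The key idea: if the exponent is even, square the half-power; if odd, multiply by the base once.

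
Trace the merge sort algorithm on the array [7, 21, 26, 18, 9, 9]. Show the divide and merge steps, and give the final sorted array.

Merge sort trace:

Split: [7, 21, 26, 18, 9, 9] -> [7, 21, 26] and [18, 9, 9]
  Split: [7, 21, 26] -> [7] and [21, 26]
    Split: [21, 26] -> [21] and [26]
    Merge: [21] + [26] -> [21, 26]
  Merge: [7] + [21, 26] -> [7, 21, 26]
  Split: [18, 9, 9] -> [18] and [9, 9]
    Split: [9, 9] -> [9] and [9]
    Merge: [9] + [9] -> [9, 9]
  Merge: [18] + [9, 9] -> [9, 9, 18]
Merge: [7, 21, 26] + [9, 9, 18] -> [7, 9, 9, 18, 21, 26]

Final sorted array: [7, 9, 9, 18, 21, 26]

The merge sort proceeds by recursively splitting the array and merging sorted halves.
After all merges, the sorted array is [7, 9, 9, 18, 21, 26].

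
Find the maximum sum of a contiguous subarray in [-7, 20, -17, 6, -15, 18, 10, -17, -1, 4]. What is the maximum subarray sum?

Using Kadane's algorithm on [-7, 20, -17, 6, -15, 18, 10, -17, -1, 4]:

Scanning through the array:
Position 1 (value 20): max_ending_here = 20, max_so_far = 20
Position 2 (value -17): max_ending_here = 3, max_so_far = 20
Position 3 (value 6): max_ending_here = 9, max_so_far = 20
Position 4 (value -15): max_ending_here = -6, max_so_far = 20
Position 5 (value 18): max_ending_here = 18, max_so_far = 20
Position 6 (value 10): max_ending_here = 28, max_so_far = 28
Position 7 (value -17): max_ending_here = 11, max_so_far = 28
Position 8 (value -1): max_ending_here = 10, max_so_far = 28
Position 9 (value 4): max_ending_here = 14, max_so_far = 28

Maximum subarray: [18, 10]
Maximum sum: 28

The maximum subarray is [18, 10] with sum 28. This subarray runs from index 5 to index 6.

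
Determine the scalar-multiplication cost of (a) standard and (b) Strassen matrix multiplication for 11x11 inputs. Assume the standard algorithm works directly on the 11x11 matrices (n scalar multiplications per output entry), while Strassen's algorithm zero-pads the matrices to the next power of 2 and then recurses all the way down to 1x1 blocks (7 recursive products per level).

Matrix multiplication for 11x11 matrices:

Strassen's algorithm requires power-of-2 dimensions. Pad 11x11 to 16x16 (next power of 2).

Standard algorithm: 11^3 = 1331 multiplications
Strassen's algorithm: 7^(log2(16)) = 7^4 = 2401 multiplications
Difference: 1331 - 2401 = -1070 (Strassen uses MORE here due to padding overhead — for small or just-over-power-of-2 n, padding can outweigh the per-level savings)

Standard: 1331 multiplications (11^3). Strassen: 2401 multiplications (7^4, after padding to 16x16). Strassen reduces 8 recursive multiplications to 7 at each level.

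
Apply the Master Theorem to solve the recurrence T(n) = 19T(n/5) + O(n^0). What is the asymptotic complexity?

Master Theorem for T(n) = 19T(n/5) + O(n^0):

a = 19, b = 5, c = 0
log_b(a) = log_5(19) = 1.8295

Case 1: c = 0 < log_5(19) = 1.8295
T(n) = O(n^(log_5 19))

For T(n) = 19T(n/5) + O(n^0): log_5(19) = 1.8295. This is Case 1 of the Master Theorem (c < log_b(a), work dominated by leaves), giving O(n^(log_5 19)).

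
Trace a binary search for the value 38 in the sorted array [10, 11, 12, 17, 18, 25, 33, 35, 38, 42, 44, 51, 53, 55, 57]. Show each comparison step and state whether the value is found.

Binary search for 38 in [10, 11, 12, 17, 18, 25, 33, 35, 38, 42, 44, 51, 53, 55, 57]:

lo=0, hi=14, mid=7, arr[mid]=35 -> 35 < 38, search right half
lo=8, hi=14, mid=11, arr[mid]=51 -> 51 > 38, search left half
lo=8, hi=10, mid=9, arr[mid]=42 -> 42 > 38, search left half
lo=8, hi=8, mid=8, arr[mid]=38 -> Found target at index 8!

Binary search finds 38 at index 8 after 4 comparisons. The search repeatedly halves the search space by comparing with the middle element.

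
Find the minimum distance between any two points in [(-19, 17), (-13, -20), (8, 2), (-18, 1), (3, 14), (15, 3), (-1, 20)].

Computing all pairwise distances among 7 points:

d((-19, 17), (-13, -20)) = 37.4833
d((-19, 17), (8, 2)) = 30.8869
d((-19, 17), (-18, 1)) = 16.0312
d((-19, 17), (3, 14)) = 22.2036
d((-19, 17), (15, 3)) = 36.7696
d((-19, 17), (-1, 20)) = 18.2483
d((-13, -20), (8, 2)) = 30.4138
d((-13, -20), (-18, 1)) = 21.587
d((-13, -20), (3, 14)) = 37.5766
d((-13, -20), (15, 3)) = 36.2353
d((-13, -20), (-1, 20)) = 41.7612
d((8, 2), (-18, 1)) = 26.0192
d((8, 2), (3, 14)) = 13.0
d((8, 2), (15, 3)) = 7.0711 <-- minimum
d((8, 2), (-1, 20)) = 20.1246
d((-18, 1), (3, 14)) = 24.6982
d((-18, 1), (15, 3)) = 33.0606
d((-18, 1), (-1, 20)) = 25.4951
d((3, 14), (15, 3)) = 16.2788
d((3, 14), (-1, 20)) = 7.2111
d((15, 3), (-1, 20)) = 23.3452

Closest pair: (8, 2) and (15, 3) with distance 7.0711

The closest pair is (8, 2) and (15, 3) with Euclidean distance 7.0711. For 7 points, brute-force pairwise comparison is shown above. For large n, the divide-and-conquer algorithm (sort by x, recurse on halves, check the dividing strip) achieves O(n log n).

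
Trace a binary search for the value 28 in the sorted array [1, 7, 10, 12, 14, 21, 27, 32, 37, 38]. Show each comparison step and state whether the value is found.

Binary search for 28 in [1, 7, 10, 12, 14, 21, 27, 32, 37, 38]:

lo=0, hi=9, mid=4, arr[mid]=14 -> 14 < 28, search right half
lo=5, hi=9, mid=7, arr[mid]=32 -> 32 > 28, search left half
lo=5, hi=6, mid=5, arr[mid]=21 -> 21 < 28, search right half
lo=6, hi=6, mid=6, arr[mid]=27 -> 27 < 28, search right half
lo=7 > hi=6, target 28 not found

Binary search determines that 28 is not in the array after 4 comparisons. The search space was exhausted without finding the target.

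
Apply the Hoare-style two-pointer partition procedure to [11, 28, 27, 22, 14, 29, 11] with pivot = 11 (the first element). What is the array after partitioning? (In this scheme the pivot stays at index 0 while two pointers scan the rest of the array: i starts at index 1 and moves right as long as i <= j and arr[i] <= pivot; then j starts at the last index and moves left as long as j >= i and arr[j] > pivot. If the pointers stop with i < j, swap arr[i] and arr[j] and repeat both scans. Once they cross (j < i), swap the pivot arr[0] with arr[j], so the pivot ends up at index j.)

Hoare-style two-pointer partition with pivot = 11:

Initial array: [11, 28, 27, 22, 14, 29, 11]

Pointers start at i = 1, j = 6.
i stops at index 1 (arr[1]=28 > 11), j stops at index 6 (arr[6]=11 <= 11): swap arr[1] and arr[6], array becomes [11, 11, 27, 22, 14, 29, 28]
i ends at 2, j ends at 1: the pointers have crossed (j < i), so scanning stops.

Swap pivot arr[0] with arr[1] to place pivot at position 1: [11, 11, 27, 22, 14, 29, 28]
Pivot position: 1

After partitioning with pivot 11, the array becomes [11, 11, 27, 22, 14, 29, 28]. The pivot is placed at index 1. All elements to the left of the pivot are <= 11, and all elements to the right are > 11.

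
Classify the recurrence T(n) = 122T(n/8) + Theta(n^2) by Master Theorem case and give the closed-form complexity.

Master Theorem for T(n) = 122T(n/8) + O(n^2):

a = 122, b = 8, c = 2
log_b(a) = log_8(122) = 2.3102

Case 1: c = 2 < log_8(122) = 2.3102
T(n) = O(n^(log_8 122))

For T(n) = 122T(n/8) + O(n^2): log_8(122) = 2.3102. This is Case 1 of the Master Theorem (c < log_b(a), work dominated by leaves), giving O(n^(log_8 122)).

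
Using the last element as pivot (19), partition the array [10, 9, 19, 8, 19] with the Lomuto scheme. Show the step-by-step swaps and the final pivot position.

Lomuto partition with pivot = 19:

Initial array: [10, 9, 19, 8, 19]

arr[0]=10 <= 19: swap with position 0, array becomes [10, 9, 19, 8, 19]
arr[1]=9 <= 19: swap with position 1, array becomes [10, 9, 19, 8, 19]
arr[2]=19 <= 19: swap with position 2, array becomes [10, 9, 19, 8, 19]
arr[3]=8 <= 19: swap with position 3, array becomes [10, 9, 19, 8, 19]

Place pivot at position 4: [10, 9, 19, 8, 19]
Pivot position: 4

After partitioning with pivot 19, the array becomes [10, 9, 19, 8, 19]. The pivot is placed at index 4. All elements to the left of the pivot are <= 19, and all elements to the right are > 19.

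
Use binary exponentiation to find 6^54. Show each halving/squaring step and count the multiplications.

Computing 6^54 by squaring (build up from 6^1; each line after the first costs one multiplication):

6^1 = 6
6^2 = (6^1)^2 = 6^2 = 36
6^3 = 6 * 6^2 = 6 * 36 = 216
6^6 = (6^3)^2 = 216^2 = 46656
6^12 = (6^6)^2 = 46656^2 = 2176782336
6^13 = 6 * 6^12 = 6 * 2176782336 = 13060694016
6^26 = (6^13)^2 = 13060694016^2 = 170581728179578208256
6^27 = 6 * 6^26 = 6 * 170581728179578208256 = 1023490369077469249536
6^54 = (6^27)^2 = 1023490369077469249536^2 = 1047532535594334222593508922191671036215296

Result: 1047532535594334222593508922191671036215296
Multiplications needed: 8 (8 lines after 6^1)

6^54 = 1047532535594334222593508922191671036215296. Using exponentiation by squaring, this requires 8 multiplications. The key idea: if the exponent is even, square the half-power; if odd, multiply by the base once.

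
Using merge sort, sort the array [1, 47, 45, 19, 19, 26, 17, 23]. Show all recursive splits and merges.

Merge sort trace:

Split: [1, 47, 45, 19, 19, 26, 17, 23] -> [1, 47, 45, 19] and [19, 26, 17, 23]
  Split: [1, 47, 45, 19] -> [1, 47] and [45, 19]
    Split: [1, 47] -> [1] and [47]
    Merge: [1] + [47] -> [1, 47]
    Split: [45, 19] -> [45] and [19]
    Merge: [45] + [19] -> [19, 45]
  Merge: [1, 47] + [19, 45] -> [1, 19, 45, 47]
  Split: [19, 26, 17, 23] -> [19, 26] and [17, 23]
    Split: [19, 26] -> [19] and [26]
    Merge: [19] + [26] -> [19, 26]
    Split: [17, 23] -> [17] and [23]
    Merge: [17] + [23] -> [17, 23]
  Merge: [19, 26] + [17, 23] -> [17, 19, 23, 26]
Merge: [1, 19, 45, 47] + [17, 19, 23, 26] -> [1, 17, 19, 19, 23, 26, 45, 47]

Final sorted array: [1, 17, 19, 19, 23, 26, 45, 47]

The merge sort proceeds by recursively splitting the array and merging sorted halves.
After all merges, the sorted array is [1, 17, 19, 19, 23, 26, 45, 47].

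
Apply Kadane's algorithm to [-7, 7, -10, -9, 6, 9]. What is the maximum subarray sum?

Using Kadane's algorithm on [-7, 7, -10, -9, 6, 9]:

Scanning through the array:
Position 1 (value 7): max_ending_here = 7, max_so_far = 7
Position 2 (value -10): max_ending_here = -3, max_so_far = 7
Position 3 (value -9): max_ending_here = -9, max_so_far = 7
Position 4 (value 6): max_ending_here = 6, max_so_far = 7
Position 5 (value 9): max_ending_here = 15, max_so_far = 15

Maximum subarray: [6, 9]
Maximum sum: 15

The maximum subarray is [6, 9] with sum 15. This subarray runs from index 4 to index 5.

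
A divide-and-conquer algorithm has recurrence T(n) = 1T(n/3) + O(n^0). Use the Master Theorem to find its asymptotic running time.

Master Theorem for T(n) = 1T(n/3) + O(n^0):

a = 1, b = 3, c = 0
log_b(a) = log_3(1) = 0.0000

Case 2: c = 0 = log_3(1) = 0.0000
T(n) = O(n^0 log n) = O(log n)

For T(n) = 1T(n/3) + O(n^0): log_3(1) = 0.0000. This is Case 2 of the Master Theorem (c = log_b(a), equal work at all levels), giving O(log n).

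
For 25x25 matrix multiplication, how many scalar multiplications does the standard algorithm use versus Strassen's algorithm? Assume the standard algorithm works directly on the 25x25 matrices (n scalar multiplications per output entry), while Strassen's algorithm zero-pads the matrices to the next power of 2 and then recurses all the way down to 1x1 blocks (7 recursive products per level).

Matrix multiplication for 25x25 matrices:

Strassen's algorithm requires power-of-2 dimensions. Pad 25x25 to 32x32 (next power of 2).

Standard algorithm: 25^3 = 15625 multiplications
Strassen's algorithm: 7^(log2(32)) = 7^5 = 16807 multiplications
Difference: 15625 - 16807 = -1182 (Strassen uses MORE here due to padding overhead — for small or just-over-power-of-2 n, padding can outweigh the per-level savings)

Standard: 15625 multiplications (25^3). Strassen: 16807 multiplications (7^5, after padding to 32x32). Strassen reduces 8 recursive multiplications to 7 at each level.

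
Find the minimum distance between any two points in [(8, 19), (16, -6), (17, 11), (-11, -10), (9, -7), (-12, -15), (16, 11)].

Computing all pairwise distances among 7 points:

d((8, 19), (16, -6)) = 26.2488
d((8, 19), (17, 11)) = 12.0416
d((8, 19), (-11, -10)) = 34.6699
d((8, 19), (9, -7)) = 26.0192
d((8, 19), (-12, -15)) = 39.4462
d((8, 19), (16, 11)) = 11.3137
d((16, -6), (17, 11)) = 17.0294
d((16, -6), (-11, -10)) = 27.2947
d((16, -6), (9, -7)) = 7.0711
d((16, -6), (-12, -15)) = 29.4109
d((16, -6), (16, 11)) = 17.0
d((17, 11), (-11, -10)) = 35.0
d((17, 11), (9, -7)) = 19.6977
d((17, 11), (-12, -15)) = 38.9487
d((17, 11), (16, 11)) = 1.0 <-- minimum
d((-11, -10), (9, -7)) = 20.2237
d((-11, -10), (-12, -15)) = 5.099
d((-11, -10), (16, 11)) = 34.2053
d((9, -7), (-12, -15)) = 22.4722
d((9, -7), (16, 11)) = 19.3132
d((-12, -15), (16, 11)) = 38.2099

Closest pair: (17, 11) and (16, 11) with distance 1.0

The closest pair is (17, 11) and (16, 11) with Euclidean distance 1.0. For 7 points, brute-force pairwise comparison is shown above. For large n, the divide-and-conquer algorithm (sort by x, recurse on halves, check the dividing strip) achieves O(n log n).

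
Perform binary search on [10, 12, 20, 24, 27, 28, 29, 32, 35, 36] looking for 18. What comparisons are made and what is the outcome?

Binary search for 18 in [10, 12, 20, 24, 27, 28, 29, 32, 35, 36]:

lo=0, hi=9, mid=4, arr[mid]=27 -> 27 > 18, search left half
lo=0, hi=3, mid=1, arr[mid]=12 -> 12 < 18, search right half
lo=2, hi=3, mid=2, arr[mid]=20 -> 20 > 18, search left half
lo=2 > hi=1, target 18 not found

Binary search determines that 18 is not in the array after 3 comparisons. The search space was exhausted without finding the target.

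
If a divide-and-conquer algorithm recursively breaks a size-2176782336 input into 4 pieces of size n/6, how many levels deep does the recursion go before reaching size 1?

For divide and conquer with division factor 6:

Problem sizes at each level:
Level 0: 2176782336
Level 1: 362797056
Level 2: 60466176
Level 3: 10077696
Level 4: 1679616
Level 5: 279936
Level 6: 46656
Level 7: 7776
Level 8: 1296
Level 9: 216
Level 10: 36
Level 11: 6
Level 12: 1

The root is level 0 and the size-1 base case is level 12 (the tree spans levels 0 through 12, i.e. 13 levels counting the root), so the depth is the number of divisions: log_6(2176782336) = 12

The recursion tree depth is log_6(2176782336) = 12. At each level, the problem size is divided by 6, so it takes 12 divisions to reduce to a base case of size 1. The algorithm makes 4 recursive calls at each level.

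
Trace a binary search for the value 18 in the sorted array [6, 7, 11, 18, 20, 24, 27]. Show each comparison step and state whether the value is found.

Binary search for 18 in [6, 7, 11, 18, 20, 24, 27]:

lo=0, hi=6, mid=3, arr[mid]=18 -> Found target at index 3!

Binary search finds 18 at index 3 after 1 comparisons. The search repeatedly halves the search space by comparing with the middle element.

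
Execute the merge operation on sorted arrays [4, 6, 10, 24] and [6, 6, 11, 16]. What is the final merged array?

Merging process:

Compare 4 vs 6: take 4 from left. Merged: [4]
Compare 6 vs 6: take 6 from left. Merged: [4, 6]
Compare 10 vs 6: take 6 from right. Merged: [4, 6, 6]
Compare 10 vs 6: take 6 from right. Merged: [4, 6, 6, 6]
Compare 10 vs 11: take 10 from left. Merged: [4, 6, 6, 6, 10]
Compare 24 vs 11: take 11 from right. Merged: [4, 6, 6, 6, 10, 11]
Compare 24 vs 16: take 16 from right. Merged: [4, 6, 6, 6, 10, 11, 16]
Append remaining from left: [24]. Merged: [4, 6, 6, 6, 10, 11, 16, 24]

Final merged array: [4, 6, 6, 6, 10, 11, 16, 24]
Total comparisons: 7

The merged array is [4, 6, 6, 6, 10, 11, 16, 24], requiring 7 comparisons. The merge step runs in O(n) time where n is the total number of elements.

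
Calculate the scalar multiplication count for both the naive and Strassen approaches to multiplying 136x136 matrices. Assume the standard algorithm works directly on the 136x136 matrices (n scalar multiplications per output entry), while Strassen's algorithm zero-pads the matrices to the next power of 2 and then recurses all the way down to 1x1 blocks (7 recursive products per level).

Matrix multiplication for 136x136 matrices:

Strassen's algorithm requires power-of-2 dimensions. Pad 136x136 to 256x256 (next power of 2).

Standard algorithm: 136^3 = 2515456 multiplications
Strassen's algorithm: 7^(log2(256)) = 7^8 = 5764801 multiplications
Difference: 2515456 - 5764801 = -3249345 (Strassen uses MORE here due to padding overhead — for small or just-over-power-of-2 n, padding can outweigh the per-level savings)

Standard: 2515456 multiplications (136^3). Strassen: 5764801 multiplications (7^8, after padding to 256x256). Strassen reduces 8 recursive multiplications to 7 at each level.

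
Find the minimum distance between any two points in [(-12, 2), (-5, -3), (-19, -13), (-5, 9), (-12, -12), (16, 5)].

Computing all pairwise distances among 6 points:

d((-12, 2), (-5, -3)) = 8.6023
d((-12, 2), (-19, -13)) = 16.5529
d((-12, 2), (-5, 9)) = 9.8995
d((-12, 2), (-12, -12)) = 14.0
d((-12, 2), (16, 5)) = 28.1603
d((-5, -3), (-19, -13)) = 17.2047
d((-5, -3), (-5, 9)) = 12.0
d((-5, -3), (-12, -12)) = 11.4018
d((-5, -3), (16, 5)) = 22.4722
d((-19, -13), (-5, 9)) = 26.0768
d((-19, -13), (-12, -12)) = 7.0711 <-- minimum
d((-19, -13), (16, 5)) = 39.3573
d((-5, 9), (-12, -12)) = 22.1359
d((-5, 9), (16, 5)) = 21.3776
d((-12, -12), (16, 5)) = 32.7567

Closest pair: (-19, -13) and (-12, -12) with distance 7.0711

The closest pair is (-19, -13) and (-12, -12) with Euclidean distance 7.0711. For 6 points, brute-force pairwise comparison is shown above. For large n, the divide-and-conquer algorithm (sort by x, recurse on halves, check the dividing strip) achieves O(n log n).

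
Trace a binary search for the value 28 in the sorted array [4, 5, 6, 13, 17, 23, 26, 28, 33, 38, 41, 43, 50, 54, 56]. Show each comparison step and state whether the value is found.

Binary search for 28 in [4, 5, 6, 13, 17, 23, 26, 28, 33, 38, 41, 43, 50, 54, 56]:

lo=0, hi=14, mid=7, arr[mid]=28 -> Found target at index 7!

Binary search finds 28 at index 7 after 1 comparisons. The search repeatedly halves the search space by comparing with the middle element.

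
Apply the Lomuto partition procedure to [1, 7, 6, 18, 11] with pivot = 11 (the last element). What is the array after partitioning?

Lomuto partition with pivot = 11:

Initial array: [1, 7, 6, 18, 11]

arr[0]=1 <= 11: swap with position 0, array becomes [1, 7, 6, 18, 11]
arr[1]=7 <= 11: swap with position 1, array becomes [1, 7, 6, 18, 11]
arr[2]=6 <= 11: swap with position 2, array becomes [1, 7, 6, 18, 11]
arr[3]=18 > 11: no swap

Place pivot at position 3: [1, 7, 6, 11, 18]
Pivot position: 3

After partitioning with pivot 11, the array becomes [1, 7, 6, 11, 18]. The pivot is placed at index 3. All elements to the left of the pivot are <= 11, and all elements to the right are > 11.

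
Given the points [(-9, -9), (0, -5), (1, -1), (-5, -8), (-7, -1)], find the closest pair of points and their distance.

Computing all pairwise distances among 5 points:

d((-9, -9), (0, -5)) = 9.8489
d((-9, -9), (1, -1)) = 12.8062
d((-9, -9), (-5, -8)) = 4.1231 <-- minimum
d((-9, -9), (-7, -1)) = 8.2462
d((0, -5), (1, -1)) = 4.1231 <-- minimum
d((0, -5), (-5, -8)) = 5.831
d((0, -5), (-7, -1)) = 8.0623
d((1, -1), (-5, -8)) = 9.2195
d((1, -1), (-7, -1)) = 8.0
d((-5, -8), (-7, -1)) = 7.2801

Minimum distance: 4.1231 (tie among 2 pairs: (-9, -9) and (-5, -8); (0, -5) and (1, -1))

The minimum Euclidean distance is 4.1231. There is a tie: 2 pairs achieve this minimum — (-9, -9) and (-5, -8); (0, -5) and (1, -1). Any of these is a valid closest pair. For 5 points, brute-force pairwise comparison is shown above. For large n, the divide-and-conquer algorithm (sort by x, recurse on halves, check the dividing strip) achieves O(n log n).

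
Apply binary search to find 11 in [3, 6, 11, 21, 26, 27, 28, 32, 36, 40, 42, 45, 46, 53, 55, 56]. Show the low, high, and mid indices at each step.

Binary search for 11 in [3, 6, 11, 21, 26, 27, 28, 32, 36, 40, 42, 45, 46, 53, 55, 56]:

lo=0, hi=15, mid=7, arr[mid]=32 -> 32 > 11, search left half
lo=0, hi=6, mid=3, arr[mid]=21 -> 21 > 11, search left half
lo=0, hi=2, mid=1, arr[mid]=6 -> 6 < 11, search right half
lo=2, hi=2, mid=2, arr[mid]=11 -> Found target at index 2!

Binary search finds 11 at index 2 after 4 comparisons. The search repeatedly halves the search space by comparing with the middle element.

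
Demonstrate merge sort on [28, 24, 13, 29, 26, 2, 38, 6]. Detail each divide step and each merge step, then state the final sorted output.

Merge sort trace:

Split: [28, 24, 13, 29, 26, 2, 38, 6] -> [28, 24, 13, 29] and [26, 2, 38, 6]
  Split: [28, 24, 13, 29] -> [28, 24] and [13, 29]
    Split: [28, 24] -> [28] and [24]
    Merge: [28] + [24] -> [24, 28]
    Split: [13, 29] -> [13] and [29]
    Merge: [13] + [29] -> [13, 29]
  Merge: [24, 28] + [13, 29] -> [13, 24, 28, 29]
  Split: [26, 2, 38, 6] -> [26, 2] and [38, 6]
    Split: [26, 2] -> [26] and [2]
    Merge: [26] + [2] -> [2, 26]
    Split: [38, 6] -> [38] and [6]
    Merge: [38] + [6] -> [6, 38]
  Merge: [2, 26] + [6, 38] -> [2, 6, 26, 38]
Merge: [13, 24, 28, 29] + [2, 6, 26, 38] -> [2, 6, 13, 24, 26, 28, 29, 38]

Final sorted array: [2, 6, 13, 24, 26, 28, 29, 38]

The merge sort proceeds by recursively splitting the array and merging sorted halves.
After all merges, the sorted array is [2, 6, 13, 24, 26, 28, 29, 38].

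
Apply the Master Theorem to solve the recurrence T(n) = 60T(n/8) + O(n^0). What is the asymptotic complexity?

Master Theorem for T(n) = 60T(n/8) + O(n^0):

a = 60, b = 8, c = 0
log_b(a) = log_8(60) = 1.9690

Case 1: c = 0 < log_8(60) = 1.9690
T(n) = O(n^(log_8 60))

For T(n) = 60T(n/8) + O(n^0): log_8(60) = 1.9690. This is Case 1 of the Master Theorem (c < log_b(a), work dominated by leaves), giving O(n^(log_8 60)).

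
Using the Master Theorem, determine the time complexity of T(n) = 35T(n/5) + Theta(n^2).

Master Theorem for T(n) = 35T(n/5) + O(n^2):

a = 35, b = 5, c = 2
log_b(a) = log_5(35) = 2.2091

Case 1: c = 2 < log_5(35) = 2.2091
T(n) = O(n^(log_5 35))

For T(n) = 35T(n/5) + O(n^2): log_5(35) = 2.2091. This is Case 1 of the Master Theorem (c < log_b(a), work dominated by leaves), giving O(n^(log_5 35)).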